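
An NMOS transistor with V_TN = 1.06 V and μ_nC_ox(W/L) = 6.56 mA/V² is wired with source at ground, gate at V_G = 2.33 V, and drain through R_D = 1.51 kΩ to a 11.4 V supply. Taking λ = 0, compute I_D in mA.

I_D = 5.29 mA

V_GS = V_G = 2.33 V, so V_ov = 2.33 − 1.06 = 1.27 V.
Assume saturation: I_D = ½ k_n V_ov² = 0.5 × 6.56 × 1.27² = 5.29 mA, giving V_DS = V_DD − I_D R_D = 11.4 − 5.29 × 1.51 = 3.41 V.
V_DS = 3.41 V ≥ V_ov = 1.27 V, confirming saturation.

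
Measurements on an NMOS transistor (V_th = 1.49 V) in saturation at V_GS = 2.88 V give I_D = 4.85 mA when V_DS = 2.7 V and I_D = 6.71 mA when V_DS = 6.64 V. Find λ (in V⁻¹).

λ = 0.132 V⁻¹

With V_GS fixed, I_D ∝ (1 + λ V_DS) in saturation, so I_D2/I_D1 = (1 + λ V_DS2)/(1 + λ V_DS1).
6.71/4.85 = 1.384 = (1 + 6.64 λ)/(1 + 2.7 λ).
Solving: λ (I_D1 V_DS2 − I_D2 V_DS1) = I_D2 − I_D1, so λ = (6.71 − 4.85) / (4.85 × 6.64 − 6.71 × 2.7) = 1.86 / 14.1 = 0.132 V⁻¹.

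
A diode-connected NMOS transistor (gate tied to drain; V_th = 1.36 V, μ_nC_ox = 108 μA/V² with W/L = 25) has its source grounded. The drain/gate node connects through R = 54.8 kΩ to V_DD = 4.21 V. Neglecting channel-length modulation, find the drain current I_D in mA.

With gate tied to drain, V_GS = V_DS ≥ V_GS − V_th, so the device is in saturation.
k_n = μ_nC_ox · (W/L) = 2.7 mA/V².
KCL at the drain: ½ k_n (V_GS − V_th)² = (V_DD − V_GS)/R.
Let x = V_GS − 1.36. Then 74 x² + x − 2.85 = 0, giving x = 0.19 V (positive root), so V_GS = 1.55 V.
I_D = (V_DD − V_GS)/R = (4.21 − 1.55) / 54.8 = 0.0485 mA.

I_D = 0.0485 mA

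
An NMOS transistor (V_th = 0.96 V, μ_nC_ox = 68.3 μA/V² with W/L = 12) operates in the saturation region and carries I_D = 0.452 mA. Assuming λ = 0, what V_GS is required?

V_GS = 2.01 V

k_n = μ_nC_ox · (W/L) = 0.8196 mA/V².
In saturation I_D = ½ k_n (V_GS − V_th)², so V_GS − V_th = √(2 I_D / k_n) = √(2 × 0.452 / 0.8196) = 1.05 V.
V_GS = 0.96 + 1.05 = 2.01 V.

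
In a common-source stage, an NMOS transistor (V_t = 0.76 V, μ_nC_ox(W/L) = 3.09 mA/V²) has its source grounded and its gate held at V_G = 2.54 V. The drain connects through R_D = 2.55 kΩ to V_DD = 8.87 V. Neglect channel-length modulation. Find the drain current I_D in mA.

V_GS = V_G = 2.54 V, so V_ov = 2.54 − 0.76 = 1.78 V.
Assume saturation: I_D = ½ k_n V_ov² = 0.5 × 3.09 × 1.78² = 4.9 mA, giving V_DS = V_DD − I_D R_D = 8.87 − 4.9 × 2.55 = -3.61 V.
But -3.61 V < V_ov = 1.78 V, so the device is actually in triode.
In triode I_D = k_n[V_ov V_DS − ½ V_DS²] and I_D = (V_DD − V_DS)/R_D. Equating: 3.94 V_DS² − 15.03 V_DS + 8.87 = 0, giving V_DS = 0.73 V (the root below V_ov).
I_D = (8.87 − 0.73) / 2.55 = 3.19 mA.

I_D = 3.19 mA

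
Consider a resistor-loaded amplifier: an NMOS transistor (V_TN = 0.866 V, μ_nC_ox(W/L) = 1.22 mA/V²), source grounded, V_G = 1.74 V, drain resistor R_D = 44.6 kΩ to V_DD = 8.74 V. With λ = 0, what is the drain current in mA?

V_GS = V_G = 1.74 V, so V_ov = 1.74 − 0.866 = 0.874 V.
Assume saturation: I_D = ½ k_n V_ov² = 0.5 × 1.22 × 0.874² = 0.466 mA, giving V_DS = V_DD − I_D R_D = 8.74 − 0.466 × 44.6 = -12 V.
But -12 V < V_ov = 0.874 V, so the device is actually in triode.
In triode I_D = k_n[V_ov V_DS − ½ V_DS²] and I_D = (V_DD − V_DS)/R_D. Equating: 27.2 V_DS² − 48.56 V_DS + 8.74 = 0, giving V_DS = 0.203 V (the root below V_ov).
I_D = (8.74 − 0.203) / 44.6 = 0.191 mA.

I_D = 0.191 mA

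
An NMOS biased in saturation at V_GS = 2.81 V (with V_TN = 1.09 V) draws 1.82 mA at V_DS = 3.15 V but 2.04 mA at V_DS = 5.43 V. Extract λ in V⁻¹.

λ = 0.0636 V⁻¹

With V_GS fixed, I_D ∝ (1 + λ V_DS) in saturation, so I_D2/I_D1 = (1 + λ V_DS2)/(1 + λ V_DS1).
2.04/1.82 = 1.121 = (1 + 5.43 λ)/(1 + 3.15 λ).
Solving: λ (I_D1 V_DS2 − I_D2 V_DS1) = I_D2 − I_D1, so λ = (2.04 − 1.82) / (1.82 × 5.43 − 2.04 × 3.15) = 0.22 / 3.46 = 0.0636 V⁻¹.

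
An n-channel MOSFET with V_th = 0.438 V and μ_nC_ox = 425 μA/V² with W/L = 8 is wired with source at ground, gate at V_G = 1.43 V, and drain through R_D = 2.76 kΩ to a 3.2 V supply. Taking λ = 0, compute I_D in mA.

I_D = 1.02 mA

V_GS = V_G = 1.43 V, so V_ov = 1.43 − 0.438 = 0.992 V.
k_n = μ_nC_ox · (W/L) = 3.4 mA/V².
Assume saturation: I_D = ½ k_n V_ov² = 0.5 × 3.4 × 0.992² = 1.67 mA, giving V_DS = V_DD − I_D R_D = 3.2 − 1.67 × 2.76 = -1.42 V.
But -1.42 V < V_ov = 0.992 V, so the device is actually in triode.
In triode I_D = k_n[V_ov V_DS − ½ V_DS²] and I_D = (V_DD − V_DS)/R_D. Equating: 4.69 V_DS² − 10.31 V_DS + 3.2 = 0, giving V_DS = 0.374 V (the root below V_ov).
I_D = (3.2 − 0.374) / 2.76 = 1.02 mA.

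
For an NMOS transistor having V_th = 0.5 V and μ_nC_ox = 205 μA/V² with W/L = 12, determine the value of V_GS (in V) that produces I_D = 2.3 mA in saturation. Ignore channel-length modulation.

V_GS = 1.87 V

k_n = μ_nC_ox · (W/L) = 2.46 mA/V².
In saturation I_D = ½ k_n (V_GS − V_th)², so V_GS − V_th = √(2 I_D / k_n) = √(2 × 2.3 / 2.46) = 1.37 V.
V_GS = 0.5 + 1.37 = 1.87 V.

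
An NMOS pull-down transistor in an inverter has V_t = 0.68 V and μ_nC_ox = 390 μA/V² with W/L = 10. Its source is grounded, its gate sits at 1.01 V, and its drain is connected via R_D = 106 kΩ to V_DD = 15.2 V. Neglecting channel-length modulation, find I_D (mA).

I_D = 0.142 mA

V_GS = V_G = 1.01 V, so V_ov = 1.01 − 0.68 = 0.33 V.
k_n = μ_nC_ox · (W/L) = 3.9 mA/V².
Assume saturation: I_D = ½ k_n V_ov² = 0.5 × 3.9 × 0.33² = 0.212 mA, giving V_DS = V_DD − I_D R_D = 15.2 − 0.212 × 106 = -7.31 V.
But -7.31 V < V_ov = 0.33 V, so the device is actually in triode.
In triode I_D = k_n[V_ov V_DS − ½ V_DS²] and I_D = (V_DD − V_DS)/R_D. Equating: 207 V_DS² − 137.4 V_DS + 15.2 = 0, giving V_DS = 0.14 V (the root below V_ov).
I_D = (15.2 − 0.14) / 106 = 0.142 mA.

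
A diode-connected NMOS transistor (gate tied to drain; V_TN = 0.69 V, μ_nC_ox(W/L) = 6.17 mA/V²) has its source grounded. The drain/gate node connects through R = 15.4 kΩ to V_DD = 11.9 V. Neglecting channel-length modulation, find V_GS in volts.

V_GS = 1.17 V

With gate tied to drain, V_GS = V_DS ≥ V_GS − V_TN, so the device is in saturation.
KCL at the drain: ½ k_n (V_GS − V_TN)² = (V_DD − V_GS)/R.
Let x = V_GS − 0.69. Then 47.5 x² + x − 11.21 = 0, giving x = 0.475 V (positive root), so V_GS = 1.17 V.
I_D = (V_DD − V_GS)/R = (11.9 − 1.17) / 15.4 = 0.697 mA.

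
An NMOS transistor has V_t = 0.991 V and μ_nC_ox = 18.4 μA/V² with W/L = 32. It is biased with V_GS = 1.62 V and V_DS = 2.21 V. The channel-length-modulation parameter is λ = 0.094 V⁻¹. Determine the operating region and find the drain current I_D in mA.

k_n = μ_nC_ox · (W/L) = 0.5888 mA/V².
V_ov = V_GS − V_t = 1.62 − 0.991 = 0.629 V.
Since V_DS = 2.21 V ≥ V_ov = 0.629 V, the device is in saturation.
I_D = ½ k_n V_ov² (1 + λ V_DS) = 0.5 × 0.5888 × 0.629² × (1 + 0.094 × 2.21) = 0.141 mA.

Saturation; I_D = 0.141 mA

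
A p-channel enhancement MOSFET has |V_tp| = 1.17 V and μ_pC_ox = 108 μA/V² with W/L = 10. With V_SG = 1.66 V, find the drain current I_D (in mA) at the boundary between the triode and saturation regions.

At the boundary V_SD = V_ov = V_SG − |V_tp| = 1.66 − 1.17 = 0.49 V.
k_p = μ_pC_ox · (W/L) = 1.08 mA/V².
I_D = ½ k_p V_ov² = 0.5 × 1.08 × 0.49² = 0.13 mA.

I_D = 0.130 mA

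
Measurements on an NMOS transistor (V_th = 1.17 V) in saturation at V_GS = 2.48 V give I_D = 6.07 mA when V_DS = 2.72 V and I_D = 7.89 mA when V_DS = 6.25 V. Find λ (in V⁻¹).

With V_GS fixed, I_D ∝ (1 + λ V_DS) in saturation, so I_D2/I_D1 = (1 + λ V_DS2)/(1 + λ V_DS1).
7.89/6.07 = 1.3 = (1 + 6.25 λ)/(1 + 2.72 λ).
Solving: λ (I_D1 V_DS2 − I_D2 V_DS1) = I_D2 − I_D1, so λ = (7.89 − 6.07) / (6.07 × 6.25 − 7.89 × 2.72) = 1.82 / 16.5 = 0.11 V⁻¹.

λ = 0.110 V⁻¹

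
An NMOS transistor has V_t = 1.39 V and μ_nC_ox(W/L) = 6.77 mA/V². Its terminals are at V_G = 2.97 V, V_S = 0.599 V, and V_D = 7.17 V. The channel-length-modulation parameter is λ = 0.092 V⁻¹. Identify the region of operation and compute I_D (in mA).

V_GS = V_G − V_S = 2.97 − 0.599 = 2.37 V; V_DS = V_D − V_S = 7.17 − 0.599 = 6.57 V.
V_ov = V_GS − V_t = 2.37 − 1.39 = 0.981 V.
Since V_DS = 6.57 V ≥ V_ov = 0.981 V, the device is in saturation.
I_D = ½ k_n V_ov² (1 + λ V_DS) = 0.5 × 6.77 × 0.981² × (1 + 0.092 × 6.57) = 5.23 mA.

Saturation; I_D = 5.23 mA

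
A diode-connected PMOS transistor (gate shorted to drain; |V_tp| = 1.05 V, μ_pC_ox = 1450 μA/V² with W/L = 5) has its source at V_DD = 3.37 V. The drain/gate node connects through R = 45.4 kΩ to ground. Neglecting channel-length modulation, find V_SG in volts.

V_SG = 1.17 V

With gate tied to drain, V_SG = V_SD ≥ V_SG − |V_tp|, so the device is in saturation.
k_p = μ_pC_ox · (W/L) = 7.25 mA/V².
KCL at the drain: ½ k_p (V_SG − |V_tp|)² = (V_DD − V_SG)/R.
Let x = V_SG − 1.05. Then 165 x² + x − 2.32 = 0, giving x = 0.116 V (positive root), so V_SG = 1.17 V.
I_D = (V_DD − V_SG)/R = (3.37 − 1.17) / 45.4 = 0.0486 mA.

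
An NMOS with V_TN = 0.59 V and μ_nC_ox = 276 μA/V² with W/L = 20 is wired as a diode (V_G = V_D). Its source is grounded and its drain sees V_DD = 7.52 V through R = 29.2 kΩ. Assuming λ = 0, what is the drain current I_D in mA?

With gate tied to drain, V_GS = V_DS ≥ V_GS − V_TN, so the device is in saturation.
k_n = μ_nC_ox · (W/L) = 5.52 mA/V².
KCL at the drain: ½ k_n (V_GS − V_TN)² = (V_DD − V_GS)/R.
Let x = V_GS − 0.59. Then 80.6 x² + x − 6.93 = 0, giving x = 0.287 V (positive root), so V_GS = 0.877 V.
I_D = (V_DD − V_GS)/R = (7.52 − 0.877) / 29.2 = 0.227 mA.

I_D = 0.227 mA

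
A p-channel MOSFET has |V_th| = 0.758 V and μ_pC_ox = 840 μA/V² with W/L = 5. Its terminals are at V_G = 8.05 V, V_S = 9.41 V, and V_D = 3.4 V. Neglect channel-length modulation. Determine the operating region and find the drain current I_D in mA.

V_SG = V_S − V_G = 9.41 − 8.05 = 1.36 V; V_SD = V_S − V_D = 9.41 − 3.4 = 6.01 V.
k_p = μ_pC_ox · (W/L) = 4.2 mA/V².
V_ov = V_SG − |V_th| = 1.36 − 0.758 = 0.602 V.
Since V_SD = 6.01 V ≥ V_ov = 0.602 V, the device is in saturation.
I_D = ½ k_p V_ov² = 0.5 × 4.2 × 0.602² = 0.761 mA.

Saturation; I_D = 0.761 mA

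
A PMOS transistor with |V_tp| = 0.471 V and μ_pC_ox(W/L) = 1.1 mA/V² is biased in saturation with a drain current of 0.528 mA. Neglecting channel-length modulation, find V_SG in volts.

In saturation I_D = ½ k_p (V_SG − |V_tp|)², so V_SG − |V_tp| = √(2 I_D / k_p) = √(2 × 0.528 / 1.1) = 0.98 V.
V_SG = 0.471 + 0.98 = 1.45 V.

V_SG = 1.45 V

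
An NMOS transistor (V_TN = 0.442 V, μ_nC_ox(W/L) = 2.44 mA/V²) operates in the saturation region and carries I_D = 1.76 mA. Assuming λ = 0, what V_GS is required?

In saturation I_D = ½ k_n (V_GS − V_TN)², so V_GS − V_TN = √(2 I_D / k_n) = √(2 × 1.76 / 2.44) = 1.2 V.
V_GS = 0.442 + 1.2 = 1.64 V.

V_GS = 1.64 V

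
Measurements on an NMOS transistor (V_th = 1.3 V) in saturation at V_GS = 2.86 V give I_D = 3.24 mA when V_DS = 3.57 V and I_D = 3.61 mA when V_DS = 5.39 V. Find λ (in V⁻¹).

λ = 0.0809 V⁻¹

With V_GS fixed, I_D ∝ (1 + λ V_DS) in saturation, so I_D2/I_D1 = (1 + λ V_DS2)/(1 + λ V_DS1).
3.61/3.24 = 1.114 = (1 + 5.39 λ)/(1 + 3.57 λ).
Solving: λ (I_D1 V_DS2 − I_D2 V_DS1) = I_D2 − I_D1, so λ = (3.61 − 3.24) / (3.24 × 5.39 − 3.61 × 3.57) = 0.37 / 4.58 = 0.0809 V⁻¹.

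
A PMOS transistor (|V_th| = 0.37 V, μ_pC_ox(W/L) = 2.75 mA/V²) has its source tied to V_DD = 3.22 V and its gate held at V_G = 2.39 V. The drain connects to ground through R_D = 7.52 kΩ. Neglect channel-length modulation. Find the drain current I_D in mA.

V_SG = V_DD − V_G = 3.22 − 2.39 = 0.83 V, so V_ov = 0.83 − 0.37 = 0.46 V.
Assume saturation: I_D = ½ k_p V_ov² = 0.5 × 2.75 × 0.46² = 0.291 mA, giving V_SD = V_DD − I_D R_D = 3.22 − 0.291 × 7.52 = 1.03 V.
V_SD = 1.03 V ≥ V_ov = 0.46 V, confirming saturation.

I_D = 0.291 mA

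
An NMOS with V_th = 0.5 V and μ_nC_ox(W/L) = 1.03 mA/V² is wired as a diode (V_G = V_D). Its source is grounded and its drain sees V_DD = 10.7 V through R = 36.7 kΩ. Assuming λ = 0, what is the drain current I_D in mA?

I_D = 0.259 mA

With gate tied to drain, V_GS = V_DS ≥ V_GS − V_th, so the device is in saturation.
KCL at the drain: ½ k_n (V_GS − V_th)² = (V_DD − V_GS)/R.
Let x = V_GS − 0.5. Then 18.9 x² + x − 10.2 = 0, giving x = 0.709 V (positive root), so V_GS = 1.21 V.
I_D = (V_DD − V_GS)/R = (10.7 − 1.21) / 36.7 = 0.259 mA.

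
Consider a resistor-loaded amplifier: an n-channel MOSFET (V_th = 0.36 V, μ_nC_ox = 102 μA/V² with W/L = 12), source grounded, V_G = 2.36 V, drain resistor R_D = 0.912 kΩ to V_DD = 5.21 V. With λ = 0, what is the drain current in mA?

V_GS = V_G = 2.36 V, so V_ov = 2.36 − 0.36 = 2 V.
k_n = μ_nC_ox · (W/L) = 1.224 mA/V².
Assume saturation: I_D = ½ k_n V_ov² = 0.5 × 1.224 × 2² = 2.45 mA, giving V_DS = V_DD − I_D R_D = 5.21 − 2.45 × 0.912 = 2.98 V.
V_DS = 2.98 V ≥ V_ov = 2 V, confirming saturation.

I_D = 2.45 mA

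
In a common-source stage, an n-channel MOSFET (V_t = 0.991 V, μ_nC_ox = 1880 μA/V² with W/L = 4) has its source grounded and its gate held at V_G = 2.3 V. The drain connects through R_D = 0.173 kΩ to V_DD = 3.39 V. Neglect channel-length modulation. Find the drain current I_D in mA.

V_GS = V_G = 2.3 V, so V_ov = 2.3 − 0.991 = 1.31 V.
k_n = μ_nC_ox · (W/L) = 7.52 mA/V².
Assume saturation: I_D = ½ k_n V_ov² = 0.5 × 7.52 × 1.31² = 6.44 mA, giving V_DS = V_DD − I_D R_D = 3.39 − 6.44 × 0.173 = 2.28 V.
V_DS = 2.28 V ≥ V_ov = 1.31 V, confirming saturation.

I_D = 6.44 mA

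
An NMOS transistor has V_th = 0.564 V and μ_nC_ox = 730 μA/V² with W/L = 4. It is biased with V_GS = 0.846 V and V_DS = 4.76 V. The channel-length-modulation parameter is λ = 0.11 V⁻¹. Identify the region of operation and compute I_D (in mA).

k_n = μ_nC_ox · (W/L) = 2.92 mA/V².
V_ov = V_GS − V_th = 0.846 − 0.564 = 0.282 V.
Since V_DS = 4.76 V ≥ V_ov = 0.282 V, the device is in saturation.
I_D = ½ k_n V_ov² (1 + λ V_DS) = 0.5 × 2.92 × 0.282² × (1 + 0.11 × 4.76) = 0.177 mA.

Saturation; I_D = 0.177 mA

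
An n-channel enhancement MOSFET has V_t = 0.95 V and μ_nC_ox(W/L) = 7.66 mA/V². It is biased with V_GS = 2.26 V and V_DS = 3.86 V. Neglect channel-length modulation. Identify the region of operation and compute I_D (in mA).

Saturation; I_D = 6.57 mA

V_ov = V_GS − V_t = 2.26 − 0.95 = 1.31 V.
Since V_DS = 3.86 V ≥ V_ov = 1.31 V, the device is in saturation.
I_D = ½ k_n V_ov² = 0.5 × 7.66 × 1.31² = 6.57 mA.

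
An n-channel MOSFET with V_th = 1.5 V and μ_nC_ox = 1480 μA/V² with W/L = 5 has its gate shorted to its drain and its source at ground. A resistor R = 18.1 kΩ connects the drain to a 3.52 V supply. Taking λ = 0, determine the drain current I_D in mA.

With gate tied to drain, V_GS = V_DS ≥ V_GS − V_th, so the device is in saturation.
k_n = μ_nC_ox · (W/L) = 7.4 mA/V².
KCL at the drain: ½ k_n (V_GS − V_th)² = (V_DD − V_GS)/R.
Let x = V_GS − 1.5. Then 67 x² + x − 2.02 = 0, giving x = 0.166 V (positive root), so V_GS = 1.67 V.
I_D = (V_DD − V_GS)/R = (3.52 − 1.67) / 18.1 = 0.102 mA.

I_D = 0.102 mA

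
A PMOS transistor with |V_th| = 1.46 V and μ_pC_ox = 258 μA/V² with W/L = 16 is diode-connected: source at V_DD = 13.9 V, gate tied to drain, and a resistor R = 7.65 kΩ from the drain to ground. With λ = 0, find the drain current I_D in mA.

I_D = 1.51 mA

With gate tied to drain, V_SG = V_SD ≥ V_SG − |V_th|, so the device is in saturation.
k_p = μ_pC_ox · (W/L) = 4.128 mA/V².
KCL at the drain: ½ k_p (V_SG − |V_th|)² = (V_DD − V_SG)/R.
Let x = V_SG − 1.46. Then 15.8 x² + x − 12.44 = 0, giving x = 0.857 V (positive root), so V_SG = 2.32 V.
I_D = (V_DD − V_SG)/R = (13.9 − 2.32) / 7.65 = 1.51 mA.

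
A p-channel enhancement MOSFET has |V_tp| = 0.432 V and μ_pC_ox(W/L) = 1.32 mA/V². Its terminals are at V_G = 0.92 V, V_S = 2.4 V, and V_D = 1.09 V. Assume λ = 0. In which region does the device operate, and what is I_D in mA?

V_SG = V_S − V_G = 2.4 − 0.92 = 1.48 V; V_SD = V_S − V_D = 2.4 − 1.09 = 1.31 V.
V_ov = V_SG − |V_tp| = 1.48 − 0.432 = 1.05 V.
Since V_SD = 1.31 V ≥ V_ov = 1.05 V, the device is in saturation.
I_D = ½ k_p V_ov² = 0.5 × 1.32 × 1.05² = 0.725 mA.

Saturation; I_D = 0.725 mA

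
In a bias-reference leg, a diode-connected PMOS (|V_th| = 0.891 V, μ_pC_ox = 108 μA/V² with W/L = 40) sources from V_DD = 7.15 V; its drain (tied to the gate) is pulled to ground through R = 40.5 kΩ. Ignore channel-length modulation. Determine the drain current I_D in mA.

With gate tied to drain, V_SG = V_SD ≥ V_SG − |V_th|, so the device is in saturation.
k_p = μ_pC_ox · (W/L) = 4.32 mA/V².
KCL at the drain: ½ k_p (V_SG − |V_th|)² = (V_DD − V_SG)/R.
Let x = V_SG − 0.891. Then 87.5 x² + x − 6.259 = 0, giving x = 0.262 V (positive root), so V_SG = 1.15 V.
I_D = (V_DD − V_SG)/R = (7.15 − 1.15) / 40.5 = 0.148 mA.

I_D = 0.148 mA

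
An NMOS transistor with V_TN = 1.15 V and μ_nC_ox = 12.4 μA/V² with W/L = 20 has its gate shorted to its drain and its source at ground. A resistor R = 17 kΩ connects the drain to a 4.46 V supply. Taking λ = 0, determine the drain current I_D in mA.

I_D = 0.134 mA

With gate tied to drain, V_GS = V_DS ≥ V_GS − V_TN, so the device is in saturation.
k_n = μ_nC_ox · (W/L) = 0.248 mA/V².
KCL at the drain: ½ k_n (V_GS − V_TN)² = (V_DD − V_GS)/R.
Let x = V_GS − 1.15. Then 2.11 x² + x − 3.31 = 0, giving x = 1.04 V (positive root), so V_GS = 2.19 V.
I_D = (V_DD − V_GS)/R = (4.46 − 2.19) / 17 = 0.134 mA.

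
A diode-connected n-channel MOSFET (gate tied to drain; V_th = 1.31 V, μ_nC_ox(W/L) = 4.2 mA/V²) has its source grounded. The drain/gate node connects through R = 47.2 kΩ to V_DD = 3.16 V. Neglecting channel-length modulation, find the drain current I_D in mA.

I_D = 0.0364 mA

With gate tied to drain, V_GS = V_DS ≥ V_GS − V_th, so the device is in saturation.
KCL at the drain: ½ k_n (V_GS − V_th)² = (V_DD − V_GS)/R.
Let x = V_GS − 1.31. Then 99.1 x² + x − 1.85 = 0, giving x = 0.132 V (positive root), so V_GS = 1.44 V.
I_D = (V_DD − V_GS)/R = (3.16 − 1.44) / 47.2 = 0.0364 mA.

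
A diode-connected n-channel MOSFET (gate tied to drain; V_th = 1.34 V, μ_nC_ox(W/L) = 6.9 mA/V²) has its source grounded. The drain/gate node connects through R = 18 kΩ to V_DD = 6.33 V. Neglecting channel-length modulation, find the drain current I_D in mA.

With gate tied to drain, V_GS = V_DS ≥ V_GS − V_th, so the device is in saturation.
KCL at the drain: ½ k_n (V_GS − V_th)² = (V_DD − V_GS)/R.
Let x = V_GS − 1.34. Then 62.1 x² + x − 4.99 = 0, giving x = 0.276 V (positive root), so V_GS = 1.62 V.
I_D = (V_DD − V_GS)/R = (6.33 − 1.62) / 18 = 0.262 mA.

I_D = 0.262 mA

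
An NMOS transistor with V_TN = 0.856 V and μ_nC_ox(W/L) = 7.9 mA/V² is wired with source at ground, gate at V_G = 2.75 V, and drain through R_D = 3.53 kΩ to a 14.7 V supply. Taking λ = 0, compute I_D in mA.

V_GS = V_G = 2.75 V, so V_ov = 2.75 − 0.856 = 1.89 V.
Assume saturation: I_D = ½ k_n V_ov² = 0.5 × 7.9 × 1.89² = 14.2 mA, giving V_DS = V_DD − I_D R_D = 14.7 − 14.2 × 3.53 = -35.3 V.
But -35.3 V < V_ov = 1.89 V, so the device is actually in triode.
In triode I_D = k_n[V_ov V_DS − ½ V_DS²] and I_D = (V_DD − V_DS)/R_D. Equating: 13.9 V_DS² − 53.82 V_DS + 14.7 = 0, giving V_DS = 0.296 V (the root below V_ov).
I_D = (14.7 − 0.296) / 3.53 = 4.08 mA.

I_D = 4.08 mA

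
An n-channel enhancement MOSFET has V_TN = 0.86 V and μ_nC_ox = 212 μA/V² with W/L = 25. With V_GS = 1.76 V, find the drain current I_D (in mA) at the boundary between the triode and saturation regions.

At the boundary V_DS = V_ov = V_GS − V_TN = 1.76 − 0.86 = 0.9 V.
k_n = μ_nC_ox · (W/L) = 5.3 mA/V².
I_D = ½ k_n V_ov² = 0.5 × 5.3 × 0.9² = 2.15 mA.

I_D = 2.15 mA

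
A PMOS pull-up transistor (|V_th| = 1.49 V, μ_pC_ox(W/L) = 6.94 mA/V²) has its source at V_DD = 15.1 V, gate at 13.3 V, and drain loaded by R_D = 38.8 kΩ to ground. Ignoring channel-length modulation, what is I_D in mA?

I_D = 0.333 mA

V_SG = V_DD − V_G = 15.1 − 13.3 = 1.8 V, so V_ov = 1.8 − 1.49 = 0.31 V.
Assume saturation: I_D = ½ k_p V_ov² = 0.5 × 6.94 × 0.31² = 0.333 mA, giving V_SD = V_DD − I_D R_D = 15.1 − 0.333 × 38.8 = 2.16 V.
V_SD = 2.16 V ≥ V_ov = 0.31 V, confirming saturation.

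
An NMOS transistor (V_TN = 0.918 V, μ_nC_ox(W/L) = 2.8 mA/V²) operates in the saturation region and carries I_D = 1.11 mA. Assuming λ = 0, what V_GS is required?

V_GS = 1.81 V

In saturation I_D = ½ k_n (V_GS − V_TN)², so V_GS − V_TN = √(2 I_D / k_n) = √(2 × 1.11 / 2.8) = 0.89 V.
V_GS = 0.918 + 0.89 = 1.81 V.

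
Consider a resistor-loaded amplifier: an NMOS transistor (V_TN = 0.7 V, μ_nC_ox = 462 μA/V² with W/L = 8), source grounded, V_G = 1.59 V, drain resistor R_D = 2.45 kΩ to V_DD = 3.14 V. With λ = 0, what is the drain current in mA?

I_D = 1.10 mA

V_GS = V_G = 1.59 V, so V_ov = 1.59 − 0.7 = 0.89 V.
k_n = μ_nC_ox · (W/L) = 3.696 mA/V².
Assume saturation: I_D = ½ k_n V_ov² = 0.5 × 3.696 × 0.89² = 1.46 mA, giving V_DS = V_DD − I_D R_D = 3.14 − 1.46 × 2.45 = -0.446 V.
But -0.446 V < V_ov = 0.89 V, so the device is actually in triode.
In triode I_D = k_n[V_ov V_DS − ½ V_DS²] and I_D = (V_DD − V_DS)/R_D. Equating: 4.53 V_DS² − 9.059 V_DS + 3.14 = 0, giving V_DS = 0.446 V (the root below V_ov).
I_D = (3.14 − 0.446) / 2.45 = 1.1 mA.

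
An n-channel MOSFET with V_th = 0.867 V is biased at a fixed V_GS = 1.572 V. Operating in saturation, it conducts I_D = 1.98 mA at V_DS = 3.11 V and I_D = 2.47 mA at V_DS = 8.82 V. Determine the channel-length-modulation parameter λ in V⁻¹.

With V_GS fixed, I_D ∝ (1 + λ V_DS) in saturation, so I_D2/I_D1 = (1 + λ V_DS2)/(1 + λ V_DS1).
2.47/1.98 = 1.247 = (1 + 8.82 λ)/(1 + 3.11 λ).
Solving: λ (I_D1 V_DS2 − I_D2 V_DS1) = I_D2 − I_D1, so λ = (2.47 − 1.98) / (1.98 × 8.82 − 2.47 × 3.11) = 0.49 / 9.78 = 0.0501 V⁻¹.

λ = 0.0501 V⁻¹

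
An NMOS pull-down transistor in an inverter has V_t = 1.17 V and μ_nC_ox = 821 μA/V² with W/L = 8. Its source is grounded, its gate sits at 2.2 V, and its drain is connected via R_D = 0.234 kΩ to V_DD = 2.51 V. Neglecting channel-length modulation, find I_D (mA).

I_D = 3.48 mA

V_GS = V_G = 2.2 V, so V_ov = 2.2 − 1.17 = 1.03 V.
k_n = μ_nC_ox · (W/L) = 6.568 mA/V².
Assume saturation: I_D = ½ k_n V_ov² = 0.5 × 6.568 × 1.03² = 3.48 mA, giving V_DS = V_DD − I_D R_D = 2.51 − 3.48 × 0.234 = 1.69 V.
V_DS = 1.69 V ≥ V_ov = 1.03 V, confirming saturation.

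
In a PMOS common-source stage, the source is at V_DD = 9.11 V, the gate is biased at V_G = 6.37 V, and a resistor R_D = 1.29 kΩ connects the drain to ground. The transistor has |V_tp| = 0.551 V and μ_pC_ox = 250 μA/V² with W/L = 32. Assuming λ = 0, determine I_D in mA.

I_D = 6.73 mA

V_SG = V_DD − V_G = 9.11 − 6.37 = 2.74 V, so V_ov = 2.74 − 0.551 = 2.19 V.
k_p = μ_pC_ox · (W/L) = 8 mA/V².
Assume saturation: I_D = ½ k_p V_ov² = 0.5 × 8 × 2.19² = 19.2 mA, giving V_SD = V_DD − I_D R_D = 9.11 − 19.2 × 1.29 = -15.6 V.
But -15.6 V < V_ov = 2.19 V, so the device is actually in triode.
In triode I_D = k_p[V_ov V_SD − ½ V_SD²] and I_D = (V_DD − V_SD)/R_D. Equating: 5.16 V_SD² − 23.59 V_SD + 9.11 = 0, giving V_SD = 0.426 V (the root below V_ov).
I_D = (9.11 − 0.426) / 1.29 = 6.73 mA.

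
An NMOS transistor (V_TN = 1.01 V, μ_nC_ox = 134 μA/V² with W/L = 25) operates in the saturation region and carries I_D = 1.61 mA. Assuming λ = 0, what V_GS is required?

k_n = μ_nC_ox · (W/L) = 3.35 mA/V².
In saturation I_D = ½ k_n (V_GS − V_TN)², so V_GS − V_TN = √(2 I_D / k_n) = √(2 × 1.61 / 3.35) = 0.98 V.
V_GS = 1.01 + 0.98 = 1.99 V.

V_GS = 1.99 V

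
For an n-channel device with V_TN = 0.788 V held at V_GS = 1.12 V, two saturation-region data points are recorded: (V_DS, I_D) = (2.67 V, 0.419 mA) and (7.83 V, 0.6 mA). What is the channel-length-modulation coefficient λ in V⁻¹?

With V_GS fixed, I_D ∝ (1 + λ V_DS) in saturation, so I_D2/I_D1 = (1 + λ V_DS2)/(1 + λ V_DS1).
0.6/0.419 = 1.432 = (1 + 7.83 λ)/(1 + 2.67 λ).
Solving: λ (I_D1 V_DS2 − I_D2 V_DS1) = I_D2 − I_D1, so λ = (0.6 − 0.419) / (0.419 × 7.83 − 0.6 × 2.67) = 0.181 / 1.68 = 0.108 V⁻¹.

λ = 0.108 V⁻¹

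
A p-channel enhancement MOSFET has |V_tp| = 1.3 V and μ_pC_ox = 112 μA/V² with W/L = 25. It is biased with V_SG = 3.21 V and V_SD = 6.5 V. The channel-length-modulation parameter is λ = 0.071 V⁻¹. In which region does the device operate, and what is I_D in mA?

Saturation; I_D = 7.46 mA

k_p = μ_pC_ox · (W/L) = 2.8 mA/V².
V_ov = V_SG − |V_tp| = 3.21 − 1.3 = 1.91 V.
Since V_SD = 6.5 V ≥ V_ov = 1.91 V, the device is in saturation.
I_D = ½ k_p V_ov² (1 + λ V_SD) = 0.5 × 2.8 × 1.91² × (1 + 0.071 × 6.5) = 7.46 mA.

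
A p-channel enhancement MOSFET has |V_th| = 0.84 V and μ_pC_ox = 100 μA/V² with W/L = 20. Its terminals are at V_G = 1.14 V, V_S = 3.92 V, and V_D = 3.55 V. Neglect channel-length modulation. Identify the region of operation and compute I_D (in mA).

V_SG = V_S − V_G = 3.92 − 1.14 = 2.78 V; V_SD = V_S − V_D = 3.92 − 3.55 = 0.37 V.
k_p = μ_pC_ox · (W/L) = 2 mA/V².
V_ov = V_SG − |V_th| = 2.78 − 0.84 = 1.94 V.
Since V_SD = 0.37 V < V_ov = 1.94 V, the device is in the triode region.
I_D = k_p [V_ov · V_SD − ½ V_SD²] = 2 × [1.94 × 0.37 − 0.5 × 0.37²] = 1.3 mA.

Triode; I_D = 1.30 mA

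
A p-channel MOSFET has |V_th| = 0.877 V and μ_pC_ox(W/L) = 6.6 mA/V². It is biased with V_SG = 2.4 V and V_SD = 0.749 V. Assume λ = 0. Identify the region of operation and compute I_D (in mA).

V_ov = V_SG − |V_th| = 2.4 − 0.877 = 1.52 V.
Since V_SD = 0.749 V < V_ov = 1.52 V, the device is in the triode region.
I_D = k_p [V_ov · V_SD − ½ V_SD²] = 6.6 × [1.52 × 0.749 − 0.5 × 0.749²] = 5.68 mA.

Triode; I_D = 5.68 mA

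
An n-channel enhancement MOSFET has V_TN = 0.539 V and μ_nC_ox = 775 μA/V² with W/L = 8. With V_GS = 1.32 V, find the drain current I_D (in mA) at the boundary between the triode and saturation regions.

At the boundary V_DS = V_ov = V_GS − V_TN = 1.32 − 0.539 = 0.781 V.
k_n = μ_nC_ox · (W/L) = 6.2 mA/V².
I_D = ½ k_n V_ov² = 0.5 × 6.2 × 0.781² = 1.89 mA.

I_D = 1.89 mA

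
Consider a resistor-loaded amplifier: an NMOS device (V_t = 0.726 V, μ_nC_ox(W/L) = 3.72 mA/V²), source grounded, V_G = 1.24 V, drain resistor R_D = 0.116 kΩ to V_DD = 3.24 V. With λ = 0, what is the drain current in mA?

V_GS = V_G = 1.24 V, so V_ov = 1.24 − 0.726 = 0.514 V.
Assume saturation: I_D = ½ k_n V_ov² = 0.5 × 3.72 × 0.514² = 0.491 mA, giving V_DS = V_DD − I_D R_D = 3.24 − 0.491 × 0.116 = 3.18 V.
V_DS = 3.18 V ≥ V_ov = 0.514 V, confirming saturation.

I_D = 0.491 mA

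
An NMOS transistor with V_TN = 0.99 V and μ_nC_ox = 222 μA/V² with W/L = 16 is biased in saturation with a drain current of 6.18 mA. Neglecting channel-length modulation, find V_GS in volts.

V_GS = 2.86 V

k_n = μ_nC_ox · (W/L) = 3.552 mA/V².
In saturation I_D = ½ k_n (V_GS − V_TN)², so V_GS − V_TN = √(2 I_D / k_n) = √(2 × 6.18 / 3.552) = 1.87 V.
V_GS = 0.99 + 1.87 = 2.86 V.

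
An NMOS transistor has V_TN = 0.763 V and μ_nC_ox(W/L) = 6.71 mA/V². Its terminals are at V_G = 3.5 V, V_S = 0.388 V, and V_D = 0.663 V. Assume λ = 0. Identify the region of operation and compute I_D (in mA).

V_GS = V_G − V_S = 3.5 − 0.388 = 3.11 V; V_DS = V_D − V_S = 0.663 − 0.388 = 0.275 V.
V_ov = V_GS − V_TN = 3.11 − 0.763 = 2.35 V.
Since V_DS = 0.275 V < V_ov = 2.35 V, the device is in the triode region.
I_D = k_n [V_ov · V_DS − ½ V_DS²] = 6.71 × [2.35 × 0.275 − 0.5 × 0.275²] = 4.08 mA.

Triode; I_D = 4.08 mA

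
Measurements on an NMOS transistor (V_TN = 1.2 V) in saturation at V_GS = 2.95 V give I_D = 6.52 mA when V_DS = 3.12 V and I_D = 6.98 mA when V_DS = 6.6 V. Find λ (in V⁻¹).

λ = 0.0216 V⁻¹

With V_GS fixed, I_D ∝ (1 + λ V_DS) in saturation, so I_D2/I_D1 = (1 + λ V_DS2)/(1 + λ V_DS1).
6.98/6.52 = 1.071 = (1 + 6.6 λ)/(1 + 3.12 λ).
Solving: λ (I_D1 V_DS2 − I_D2 V_DS1) = I_D2 − I_D1, so λ = (6.98 − 6.52) / (6.52 × 6.6 − 6.98 × 3.12) = 0.46 / 21.3 = 0.0216 V⁻¹.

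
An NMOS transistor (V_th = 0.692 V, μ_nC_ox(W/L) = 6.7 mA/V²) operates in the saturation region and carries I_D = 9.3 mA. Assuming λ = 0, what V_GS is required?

In saturation I_D = ½ k_n (V_GS − V_th)², so V_GS − V_th = √(2 I_D / k_n) = √(2 × 9.3 / 6.7) = 1.67 V.
V_GS = 0.692 + 1.67 = 2.36 V.

V_GS = 2.36 V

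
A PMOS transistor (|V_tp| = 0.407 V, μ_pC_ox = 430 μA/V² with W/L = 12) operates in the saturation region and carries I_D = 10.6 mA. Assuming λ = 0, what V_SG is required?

V_SG = 2.43 V

k_p = μ_pC_ox · (W/L) = 5.16 mA/V².
In saturation I_D = ½ k_p (V_SG − |V_tp|)², so V_SG − |V_tp| = √(2 I_D / k_p) = √(2 × 10.6 / 5.16) = 2.03 V.
V_SG = 0.407 + 2.03 = 2.43 V.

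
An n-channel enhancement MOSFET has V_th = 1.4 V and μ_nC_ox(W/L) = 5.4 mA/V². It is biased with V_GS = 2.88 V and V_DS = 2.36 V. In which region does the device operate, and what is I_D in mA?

Saturation; I_D = 5.91 mA

V_ov = V_GS − V_th = 2.88 − 1.4 = 1.48 V.
Since V_DS = 2.36 V ≥ V_ov = 1.48 V, the device is in saturation.
I_D = ½ k_n V_ov² = 0.5 × 5.4 × 1.48² = 5.91 mA.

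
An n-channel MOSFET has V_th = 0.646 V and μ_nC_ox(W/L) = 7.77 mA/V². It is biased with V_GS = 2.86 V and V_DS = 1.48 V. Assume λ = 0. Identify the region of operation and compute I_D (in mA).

V_ov = V_GS − V_th = 2.86 − 0.646 = 2.21 V.
Since V_DS = 1.48 V < V_ov = 2.21 V, the device is in the triode region.
I_D = k_n [V_ov · V_DS − ½ V_DS²] = 7.77 × [2.21 × 1.48 − 0.5 × 1.48²] = 17 mA.

Triode; I_D = 17.0 mA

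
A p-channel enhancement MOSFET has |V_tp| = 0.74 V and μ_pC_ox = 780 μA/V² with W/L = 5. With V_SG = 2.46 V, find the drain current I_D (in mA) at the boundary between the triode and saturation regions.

At the boundary V_SD = V_ov = V_SG − |V_tp| = 2.46 − 0.74 = 1.72 V.
k_p = μ_pC_ox · (W/L) = 3.9 mA/V².
I_D = ½ k_p V_ov² = 0.5 × 3.9 × 1.72² = 5.77 mA.

I_D = 5.77 mA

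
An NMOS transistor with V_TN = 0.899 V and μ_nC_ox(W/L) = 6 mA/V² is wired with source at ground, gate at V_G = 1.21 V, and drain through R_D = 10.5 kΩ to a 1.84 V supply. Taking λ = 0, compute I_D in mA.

I_D = 0.165 mA

V_GS = V_G = 1.21 V, so V_ov = 1.21 − 0.899 = 0.311 V.
Assume saturation: I_D = ½ k_n V_ov² = 0.5 × 6 × 0.311² = 0.29 mA, giving V_DS = V_DD − I_D R_D = 1.84 − 0.29 × 10.5 = -1.21 V.
But -1.21 V < V_ov = 0.311 V, so the device is actually in triode.
In triode I_D = k_n[V_ov V_DS − ½ V_DS²] and I_D = (V_DD − V_DS)/R_D. Equating: 31.5 V_DS² − 20.59 V_DS + 1.84 = 0, giving V_DS = 0.107 V (the root below V_ov).
I_D = (1.84 − 0.107) / 10.5 = 0.165 mA.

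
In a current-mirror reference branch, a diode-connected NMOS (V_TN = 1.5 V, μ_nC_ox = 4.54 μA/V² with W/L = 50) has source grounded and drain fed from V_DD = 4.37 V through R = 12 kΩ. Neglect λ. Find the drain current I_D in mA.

With gate tied to drain, V_GS = V_DS ≥ V_GS − V_TN, so the device is in saturation.
k_n = μ_nC_ox · (W/L) = 0.227 mA/V².
KCL at the drain: ½ k_n (V_GS − V_TN)² = (V_DD − V_GS)/R.
Let x = V_GS − 1.5. Then 1.36 x² + x − 2.87 = 0, giving x = 1.13 V (positive root), so V_GS = 2.63 V.
I_D = (V_DD − V_GS)/R = (4.37 − 2.63) / 12 = 0.145 mA.

I_D = 0.145 mA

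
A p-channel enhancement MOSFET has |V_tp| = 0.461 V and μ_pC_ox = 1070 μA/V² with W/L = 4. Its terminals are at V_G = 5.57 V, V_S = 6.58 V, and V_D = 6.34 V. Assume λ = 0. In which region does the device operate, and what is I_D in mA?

Triode; I_D = 0.441 mA

V_SG = V_S − V_G = 6.58 − 5.57 = 1.01 V; V_SD = V_S − V_D = 6.58 − 6.34 = 0.24 V.
k_p = μ_pC_ox · (W/L) = 4.28 mA/V².
V_ov = V_SG − |V_tp| = 1.01 − 0.461 = 0.549 V.
Since V_SD = 0.24 V < V_ov = 0.549 V, the device is in the triode region.
I_D = k_p [V_ov · V_SD − ½ V_SD²] = 4.28 × [0.549 × 0.24 − 0.5 × 0.24²] = 0.441 mA.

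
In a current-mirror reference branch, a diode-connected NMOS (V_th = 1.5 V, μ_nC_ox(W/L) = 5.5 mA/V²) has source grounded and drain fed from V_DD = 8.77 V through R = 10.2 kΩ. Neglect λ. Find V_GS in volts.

With gate tied to drain, V_GS = V_DS ≥ V_GS − V_th, so the device is in saturation.
KCL at the drain: ½ k_n (V_GS − V_th)² = (V_DD − V_GS)/R.
Let x = V_GS − 1.5. Then 28 x² + x − 7.27 = 0, giving x = 0.492 V (positive root), so V_GS = 1.99 V.
I_D = (V_DD − V_GS)/R = (8.77 − 1.99) / 10.2 = 0.665 mA.

V_GS = 1.99 V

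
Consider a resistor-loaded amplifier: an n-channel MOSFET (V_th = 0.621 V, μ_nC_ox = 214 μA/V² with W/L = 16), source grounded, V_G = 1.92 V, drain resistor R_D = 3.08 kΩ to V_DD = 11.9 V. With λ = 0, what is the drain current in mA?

V_GS = V_G = 1.92 V, so V_ov = 1.92 − 0.621 = 1.3 V.
k_n = μ_nC_ox · (W/L) = 3.424 mA/V².
Assume saturation: I_D = ½ k_n V_ov² = 0.5 × 3.424 × 1.3² = 2.89 mA, giving V_DS = V_DD − I_D R_D = 11.9 − 2.89 × 3.08 = 3 V.
V_DS = 3 V ≥ V_ov = 1.3 V, confirming saturation.

I_D = 2.89 mA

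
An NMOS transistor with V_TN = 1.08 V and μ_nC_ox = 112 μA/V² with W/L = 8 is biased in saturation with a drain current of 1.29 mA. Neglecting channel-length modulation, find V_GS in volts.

V_GS = 2.78 V

k_n = μ_nC_ox · (W/L) = 0.896 mA/V².
In saturation I_D = ½ k_n (V_GS − V_TN)², so V_GS − V_TN = √(2 I_D / k_n) = √(2 × 1.29 / 0.896) = 1.7 V.
V_GS = 1.08 + 1.7 = 2.78 V.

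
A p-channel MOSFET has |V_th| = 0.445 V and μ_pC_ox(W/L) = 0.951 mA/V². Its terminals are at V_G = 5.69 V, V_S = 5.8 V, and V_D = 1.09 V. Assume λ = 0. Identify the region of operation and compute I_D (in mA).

Cutoff; I_D = 0 mA

V_SG = V_S − V_G = 5.8 − 5.69 = 0.11 V; V_SD = V_S − V_D = 5.8 − 1.09 = 4.71 V.
V_SG = 0.11 V < |V_th| = 0.445 V, so the transistor is in cutoff.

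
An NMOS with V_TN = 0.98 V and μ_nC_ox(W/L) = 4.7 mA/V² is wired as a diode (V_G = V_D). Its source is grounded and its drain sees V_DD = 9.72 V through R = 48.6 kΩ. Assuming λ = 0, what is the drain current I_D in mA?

With gate tied to drain, V_GS = V_DS ≥ V_GS − V_TN, so the device is in saturation.
KCL at the drain: ½ k_n (V_GS − V_TN)² = (V_DD − V_GS)/R.
Let x = V_GS − 0.98. Then 114 x² + x − 8.74 = 0, giving x = 0.272 V (positive root), so V_GS = 1.25 V.
I_D = (V_DD − V_GS)/R = (9.72 − 1.25) / 48.6 = 0.174 mA.

I_D = 0.174 mA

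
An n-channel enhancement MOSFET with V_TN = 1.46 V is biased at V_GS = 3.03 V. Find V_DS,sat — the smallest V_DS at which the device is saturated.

The boundary between triode and saturation is V_DS = V_GS − V_TN = V_ov.
V_ov = 3.03 − 1.46 = 1.57 V.

V_DS,sat = 1.57 V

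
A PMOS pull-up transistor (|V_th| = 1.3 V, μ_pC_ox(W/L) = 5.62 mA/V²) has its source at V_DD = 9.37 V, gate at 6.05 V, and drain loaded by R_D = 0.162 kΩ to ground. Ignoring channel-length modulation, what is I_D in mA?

V_SG = V_DD − V_G = 9.37 − 6.05 = 3.32 V, so V_ov = 3.32 − 1.3 = 2.02 V.
Assume saturation: I_D = ½ k_p V_ov² = 0.5 × 5.62 × 2.02² = 11.5 mA, giving V_SD = V_DD − I_D R_D = 9.37 − 11.5 × 0.162 = 7.51 V.
V_SD = 7.51 V ≥ V_ov = 2.02 V, confirming saturation.

I_D = 11.5 mA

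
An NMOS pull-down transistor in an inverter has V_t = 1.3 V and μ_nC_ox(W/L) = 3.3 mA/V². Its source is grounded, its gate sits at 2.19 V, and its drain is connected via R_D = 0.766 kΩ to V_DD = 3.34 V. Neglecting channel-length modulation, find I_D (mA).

I_D = 1.31 mA

V_GS = V_G = 2.19 V, so V_ov = 2.19 − 1.3 = 0.89 V.
Assume saturation: I_D = ½ k_n V_ov² = 0.5 × 3.3 × 0.89² = 1.31 mA, giving V_DS = V_DD − I_D R_D = 3.34 − 1.31 × 0.766 = 2.34 V.
V_DS = 2.34 V ≥ V_ov = 0.89 V, confirming saturation.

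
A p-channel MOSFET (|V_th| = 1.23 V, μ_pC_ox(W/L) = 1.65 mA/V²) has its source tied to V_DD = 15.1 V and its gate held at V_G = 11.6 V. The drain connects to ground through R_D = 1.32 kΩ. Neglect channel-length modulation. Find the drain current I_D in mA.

V_SG = V_DD − V_G = 15.1 − 11.6 = 3.5 V, so V_ov = 3.5 − 1.23 = 2.27 V.
Assume saturation: I_D = ½ k_p V_ov² = 0.5 × 1.65 × 2.27² = 4.25 mA, giving V_SD = V_DD − I_D R_D = 15.1 − 4.25 × 1.32 = 9.49 V.
V_SD = 9.49 V ≥ V_ov = 2.27 V, confirming saturation.

I_D = 4.25 mA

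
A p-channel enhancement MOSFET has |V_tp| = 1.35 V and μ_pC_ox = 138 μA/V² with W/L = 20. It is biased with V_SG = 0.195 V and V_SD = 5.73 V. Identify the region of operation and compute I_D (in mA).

V_SG = 0.195 V < |V_tp| = 1.35 V, so the transistor is in cutoff.

Cutoff; I_D = 0 mA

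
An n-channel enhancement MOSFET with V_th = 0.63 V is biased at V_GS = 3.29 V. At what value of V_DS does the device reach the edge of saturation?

V_DS,sat = 2.66 V

The boundary between triode and saturation is V_DS = V_GS − V_th = V_ov.
V_ov = 3.29 − 0.63 = 2.66 V.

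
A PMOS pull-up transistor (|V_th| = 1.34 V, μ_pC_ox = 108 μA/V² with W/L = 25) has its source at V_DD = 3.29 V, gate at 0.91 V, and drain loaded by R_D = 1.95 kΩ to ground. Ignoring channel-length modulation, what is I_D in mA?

I_D = 1.32 mA

V_SG = V_DD − V_G = 3.29 − 0.91 = 2.38 V, so V_ov = 2.38 − 1.34 = 1.04 V.
k_p = μ_pC_ox · (W/L) = 2.7 mA/V².
Assume saturation: I_D = ½ k_p V_ov² = 0.5 × 2.7 × 1.04² = 1.46 mA, giving V_SD = V_DD − I_D R_D = 3.29 − 1.46 × 1.95 = 0.443 V.
But 0.443 V < V_ov = 1.04 V, so the device is actually in triode.
In triode I_D = k_p[V_ov V_SD − ½ V_SD²] and I_D = (V_DD − V_SD)/R_D. Equating: 2.63 V_SD² − 6.476 V_SD + 3.29 = 0, giving V_SD = 0.717 V (the root below V_ov).
I_D = (3.29 − 0.717) / 1.95 = 1.32 mA.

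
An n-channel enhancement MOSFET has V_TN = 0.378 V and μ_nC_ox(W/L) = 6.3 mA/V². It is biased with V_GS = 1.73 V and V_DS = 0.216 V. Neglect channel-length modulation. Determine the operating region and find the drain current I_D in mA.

Triode; I_D = 1.69 mA

V_ov = V_GS − V_TN = 1.73 − 0.378 = 1.35 V.
Since V_DS = 0.216 V < V_ov = 1.35 V, the device is in the triode region.
I_D = k_n [V_ov · V_DS − ½ V_DS²] = 6.3 × [1.35 × 0.216 − 0.5 × 0.216²] = 1.69 mA.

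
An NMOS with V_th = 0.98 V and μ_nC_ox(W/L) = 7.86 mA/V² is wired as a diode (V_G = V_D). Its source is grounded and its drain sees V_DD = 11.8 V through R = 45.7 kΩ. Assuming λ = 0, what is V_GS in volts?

V_GS = 1.22 V

With gate tied to drain, V_GS = V_DS ≥ V_GS − V_th, so the device is in saturation.
KCL at the drain: ½ k_n (V_GS − V_th)² = (V_DD − V_GS)/R.
Let x = V_GS − 0.98. Then 180 x² + x − 10.82 = 0, giving x = 0.243 V (positive root), so V_GS = 1.22 V.
I_D = (V_DD − V_GS)/R = (11.8 − 1.22) / 45.7 = 0.231 mA.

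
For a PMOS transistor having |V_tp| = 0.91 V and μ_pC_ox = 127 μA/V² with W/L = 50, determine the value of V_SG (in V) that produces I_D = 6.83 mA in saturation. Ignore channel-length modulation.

k_p = μ_pC_ox · (W/L) = 6.35 mA/V².
In saturation I_D = ½ k_p (V_SG − |V_tp|)², so V_SG − |V_tp| = √(2 I_D / k_p) = √(2 × 6.83 / 6.35) = 1.47 V.
V_SG = 0.91 + 1.47 = 2.38 V.

V_SG = 2.38 V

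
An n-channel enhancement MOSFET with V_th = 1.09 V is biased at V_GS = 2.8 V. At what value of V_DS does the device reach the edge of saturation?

The boundary between triode and saturation is V_DS = V_GS − V_th = V_ov.
V_ov = 2.8 − 1.09 = 1.71 V.

V_DS,sat = 1.71 V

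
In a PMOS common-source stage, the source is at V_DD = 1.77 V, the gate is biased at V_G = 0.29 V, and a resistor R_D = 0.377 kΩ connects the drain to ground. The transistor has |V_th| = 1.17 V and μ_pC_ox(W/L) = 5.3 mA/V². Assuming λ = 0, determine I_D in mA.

I_D = 0.255 mA

V_SG = V_DD − V_G = 1.77 − 0.29 = 1.48 V, so V_ov = 1.48 − 1.17 = 0.31 V.
Assume saturation: I_D = ½ k_p V_ov² = 0.5 × 5.3 × 0.31² = 0.255 mA, giving V_SD = V_DD − I_D R_D = 1.77 − 0.255 × 0.377 = 1.67 V.
V_SD = 1.67 V ≥ V_ov = 0.31 V, confirming saturation.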